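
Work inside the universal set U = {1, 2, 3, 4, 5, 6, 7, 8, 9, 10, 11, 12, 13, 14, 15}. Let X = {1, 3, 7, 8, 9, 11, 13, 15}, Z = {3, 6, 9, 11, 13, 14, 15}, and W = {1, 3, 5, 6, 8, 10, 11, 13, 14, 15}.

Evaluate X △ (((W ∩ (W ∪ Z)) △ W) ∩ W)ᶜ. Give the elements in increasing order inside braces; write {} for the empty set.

W ∪ Z = {1, 3, 5, 6, 8, 9, 10, 11, 13, 14, 15}
W ∩ (W ∪ Z) = {1, 3, 5, 6, 8, 10, 11, 13, 14, 15}
(W ∩ (W ∪ Z)) △ W = {}
((W ∩ (W ∪ Z)) △ W) ∩ W = {}
(((W ∩ (W ∪ Z)) △ W) ∩ W)ᶜ = {1, 2, 3, 4, 5, 6, 7, 8, 9, 10, 11, 12, 13, 14, 15}
X △ (((W ∩ (W ∪ Z)) △ W) ∩ W)ᶜ = {2, 4, 5, 6, 10, 12, 14}

{2, 4, 5, 6, 10, 12, 14}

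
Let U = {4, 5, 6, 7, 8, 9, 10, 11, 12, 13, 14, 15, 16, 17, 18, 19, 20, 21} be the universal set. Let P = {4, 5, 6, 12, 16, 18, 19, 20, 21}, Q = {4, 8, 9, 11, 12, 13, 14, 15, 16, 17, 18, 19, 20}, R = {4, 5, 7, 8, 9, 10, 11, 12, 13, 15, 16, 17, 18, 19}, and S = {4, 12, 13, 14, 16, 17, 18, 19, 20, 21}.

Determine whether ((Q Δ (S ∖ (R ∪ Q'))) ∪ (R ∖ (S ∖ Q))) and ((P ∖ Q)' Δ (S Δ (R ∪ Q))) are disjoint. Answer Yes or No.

Q' = {5, 6, 7, 10, 21}
R ∪ Q' = {4, 5, 6, 7, 8, 9, 10, 11, 12, 13, 15, 16, 17, 18, 19, 21}
S ∖ (R ∪ Q') = {14, 20}
Q Δ (S ∖ (R ∪ Q')) = {4, 8, 9, 11, 12, 13, 15, 16, 17, 18, 19}
S ∖ Q = {21}
R ∖ (S ∖ Q) = {4, 5, 7, 8, 9, 10, 11, 12, 13, 15, 16, 17, 18, 19}
(Q Δ (S ∖ (R ∪ Q'))) ∪ (R ∖ (S ∖ Q)) = {4, 5, 7, 8, 9, 10, 11, 12, 13, 15, 16, 17, 18, 19}
P ∖ Q = {5, 6, 21}
(P ∖ Q)' = {4, 7, 8, 9, 10, 11, 12, 13, 14, 15, 16, 17, 18, 19, 20}
R ∪ Q = {4, 5, 7, 8, 9, 10, 11, 12, 13, 14, 15, 16, 17, 18, 19, 20}
S Δ (R ∪ Q) = {5, 7, 8, 9, 10, 11, 15, 21}
(P ∖ Q)' Δ (S Δ (R ∪ Q)) = {4, 5, 12, 13, 14, 16, 17, 18, 19, 20, 21}
4 lies in both, so they are not disjoint.

No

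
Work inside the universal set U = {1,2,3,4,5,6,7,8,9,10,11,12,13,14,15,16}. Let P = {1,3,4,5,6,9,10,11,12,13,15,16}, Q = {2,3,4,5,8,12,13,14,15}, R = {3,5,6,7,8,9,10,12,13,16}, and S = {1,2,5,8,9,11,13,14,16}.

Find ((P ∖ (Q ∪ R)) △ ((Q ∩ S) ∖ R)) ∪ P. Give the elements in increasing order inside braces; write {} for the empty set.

{1,2,3,4,5,6,9,10,11,12,13,14,15,16}

Q ∪ R = {2,3,4,5,6,7,8,9,10,12,13,14,15,16}
P ∖ (Q ∪ R) = {1,11}
Q ∩ S = {2,5,8,13,14}
(Q ∩ S) ∖ R = {2,14}
(P ∖ (Q ∪ R)) △ ((Q ∩ S) ∖ R) = {1,2,11,14}
((P ∖ (Q ∪ R)) △ ((Q ∩ S) ∖ R)) ∪ P = {1,2,3,4,5,6,9,10,11,12,13,14,15,16}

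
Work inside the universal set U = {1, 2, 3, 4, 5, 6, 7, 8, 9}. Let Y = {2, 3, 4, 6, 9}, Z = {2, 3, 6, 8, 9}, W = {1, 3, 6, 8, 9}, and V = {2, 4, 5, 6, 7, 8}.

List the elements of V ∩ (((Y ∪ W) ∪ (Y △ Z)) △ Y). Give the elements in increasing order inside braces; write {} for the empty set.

Y ∪ W = {1, 2, 3, 4, 6, 8, 9}
Y △ Z = {4, 8}
(Y ∪ W) ∪ (Y △ Z) = {1, 2, 3, 4, 6, 8, 9}
((Y ∪ W) ∪ (Y △ Z)) △ Y = {1, 8}
V ∩ (((Y ∪ W) ∪ (Y △ Z)) △ Y) = {8}

{8}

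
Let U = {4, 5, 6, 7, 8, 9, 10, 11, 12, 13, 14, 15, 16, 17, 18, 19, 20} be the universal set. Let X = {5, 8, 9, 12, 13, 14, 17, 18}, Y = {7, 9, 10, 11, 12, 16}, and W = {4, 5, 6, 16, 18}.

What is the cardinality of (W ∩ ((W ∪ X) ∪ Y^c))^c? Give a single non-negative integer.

W ∪ X = {4, 5, 6, 8, 9, 12, 13, 14, 16, 17, 18}
Y^c = {4, 5, 6, 8, 13, 14, 15, 17, 18, 19, 20}
(W ∪ X) ∪ Y^c = {4, 5, 6, 8, 9, 12, 13, 14, 15, 16, 17, 18, 19, 20}
W ∩ ((W ∪ X) ∪ Y^c) = {4, 5, 6, 16, 18}
(W ∩ ((W ∪ X) ∪ Y^c))^c = {7, 8, 9, 10, 11, 12, 13, 14, 15, 17, 19, 20}
|(W ∩ ((W ∪ X) ∪ Y^c))^c| = 12

12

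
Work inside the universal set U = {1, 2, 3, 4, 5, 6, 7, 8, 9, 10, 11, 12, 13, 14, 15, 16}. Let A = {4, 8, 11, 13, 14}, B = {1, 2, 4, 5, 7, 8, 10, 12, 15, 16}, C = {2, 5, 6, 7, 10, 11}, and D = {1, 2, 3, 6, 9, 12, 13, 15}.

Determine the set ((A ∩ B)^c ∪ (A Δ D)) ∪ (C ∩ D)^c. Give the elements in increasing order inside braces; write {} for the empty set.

{1, 2, 3, 4, 5, 6, 7, 8, 9, 10, 11, 12, 13, 14, 15, 16}

A ∩ B = {4, 8}
(A ∩ B)^c = {1, 2, 3, 5, 6, 7, 9, 10, 11, 12, 13, 14, 15, 16}
A Δ D = {1, 2, 3, 4, 6, 8, 9, 11, 12, 14, 15}
(A ∩ B)^c ∪ (A Δ D) = {1, 2, 3, 4, 5, 6, 7, 8, 9, 10, 11, 12, 13, 14, 15, 16}
C ∩ D = {2, 6}
(C ∩ D)^c = {1, 3, 4, 5, 7, 8, 9, 10, 11, 12, 13, 14, 15, 16}
((A ∩ B)^c ∪ (A Δ D)) ∪ (C ∩ D)^c = {1, 2, 3, 4, 5, 6, 7, 8, 9, 10, 11, 12, 13, 14, 15, 16}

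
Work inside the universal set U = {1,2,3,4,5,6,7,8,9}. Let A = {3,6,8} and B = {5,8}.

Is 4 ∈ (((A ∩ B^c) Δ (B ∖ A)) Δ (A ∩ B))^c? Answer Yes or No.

Yes

4 ∉ B, so 4 ∈ B^c
4 ∉ A and 4 ∈ B^c, so 4 ∉ A ∩ B^c
4 ∉ B and 4 ∉ A, so 4 ∉ B ∖ A
4 ∉ (A ∩ B^c) and 4 ∉ (B ∖ A), so 4 ∉ (A ∩ B^c) Δ (B ∖ A)
4 ∉ A and 4 ∉ B, so 4 ∉ A ∩ B
4 ∉ ((A ∩ B^c) Δ (B ∖ A)) and 4 ∉ (A ∩ B), so 4 ∉ ((A ∩ B^c) Δ (B ∖ A)) Δ (A ∩ B)
4 ∈ (((A ∩ B^c) Δ (B ∖ A)) Δ (A ∩ B))^c since 4 ∉ (((A ∩ B^c) Δ (B ∖ A)) Δ (A ∩ B))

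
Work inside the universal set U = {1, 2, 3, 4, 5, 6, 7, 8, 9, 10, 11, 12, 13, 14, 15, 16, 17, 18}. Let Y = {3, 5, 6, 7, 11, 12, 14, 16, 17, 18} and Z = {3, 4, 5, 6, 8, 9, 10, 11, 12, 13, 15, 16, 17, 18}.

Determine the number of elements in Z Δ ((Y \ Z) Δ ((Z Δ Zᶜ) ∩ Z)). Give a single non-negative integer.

2

Y \ Z = {7, 14}
Zᶜ = {1, 2, 7, 14}
Z Δ Zᶜ = {1, 2, 3, 4, 5, 6, 7, 8, 9, 10, 11, 12, 13, 14, 15, 16, 17, 18}
(Z Δ Zᶜ) ∩ Z = {3, 4, 5, 6, 8, 9, 10, 11, 12, 13, 15, 16, 17, 18}
(Y \ Z) Δ ((Z Δ Zᶜ) ∩ Z) = {3, 4, 5, 6, 7, 8, 9, 10, 11, 12, 13, 14, 15, 16, 17, 18}
Z Δ ((Y \ Z) Δ ((Z Δ Zᶜ) ∩ Z)) = {7, 14}
|Z Δ ((Y \ Z) Δ ((Z Δ Zᶜ) ∩ Z))| = 2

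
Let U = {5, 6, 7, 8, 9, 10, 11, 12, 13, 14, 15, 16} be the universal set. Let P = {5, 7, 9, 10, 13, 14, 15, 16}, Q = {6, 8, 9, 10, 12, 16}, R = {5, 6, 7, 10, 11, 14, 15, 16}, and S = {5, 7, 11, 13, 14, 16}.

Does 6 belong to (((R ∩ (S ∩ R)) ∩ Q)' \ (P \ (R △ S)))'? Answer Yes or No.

6 ∉ S and 6 ∈ R, so 6 ∉ S ∩ R
6 ∈ R and 6 ∉ (S ∩ R), so 6 ∉ R ∩ (S ∩ R)
6 ∉ (R ∩ (S ∩ R)) and 6 ∈ Q, so 6 ∉ (R ∩ (S ∩ R)) ∩ Q
6 ∈ ((R ∩ (S ∩ R)) ∩ Q)' since 6 ∉ ((R ∩ (S ∩ R)) ∩ Q)
6 ∈ R and 6 ∉ S, so 6 ∈ R △ S
6 ∉ P and 6 ∈ (R △ S), so 6 ∉ P \ (R △ S)
6 ∈ ((R ∩ (S ∩ R)) ∩ Q)' and 6 ∉ (P \ (R △ S)), so 6 ∈ ((R ∩ (S ∩ R)) ∩ Q)' \ (P \ (R △ S))
6 ∉ (((R ∩ (S ∩ R)) ∩ Q)' \ (P \ (R △ S)))' since 6 ∈ (((R ∩ (S ∩ R)) ∩ Q)' \ (P \ (R △ S)))

No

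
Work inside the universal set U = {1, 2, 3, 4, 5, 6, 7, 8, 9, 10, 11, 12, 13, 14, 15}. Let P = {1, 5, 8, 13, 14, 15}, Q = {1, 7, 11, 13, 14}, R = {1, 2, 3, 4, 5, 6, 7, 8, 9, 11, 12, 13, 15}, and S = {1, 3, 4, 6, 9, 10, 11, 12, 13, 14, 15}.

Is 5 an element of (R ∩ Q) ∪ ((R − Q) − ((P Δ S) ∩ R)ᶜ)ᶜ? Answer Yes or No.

No

5 ∈ R and 5 ∉ Q, so 5 ∉ R ∩ Q
5 ∈ R and 5 ∉ Q, so 5 ∈ R − Q
5 ∈ P and 5 ∉ S, so 5 ∈ P Δ S
5 ∈ (P Δ S) and 5 ∈ R, so 5 ∈ (P Δ S) ∩ R
5 ∉ ((P Δ S) ∩ R)ᶜ since 5 ∈ ((P Δ S) ∩ R)
5 ∈ (R − Q) and 5 ∉ ((P Δ S) ∩ R)ᶜ, so 5 ∈ (R − Q) − ((P Δ S) ∩ R)ᶜ
5 ∉ ((R − Q) − ((P Δ S) ∩ R)ᶜ)ᶜ since 5 ∈ ((R − Q) − ((P Δ S) ∩ R)ᶜ)
5 ∉ (R ∩ Q) and 5 ∉ ((R − Q) − ((P Δ S) ∩ R)ᶜ)ᶜ, so 5 ∉ (R ∩ Q) ∪ ((R − Q) − ((P Δ S) ∩ R)ᶜ)ᶜ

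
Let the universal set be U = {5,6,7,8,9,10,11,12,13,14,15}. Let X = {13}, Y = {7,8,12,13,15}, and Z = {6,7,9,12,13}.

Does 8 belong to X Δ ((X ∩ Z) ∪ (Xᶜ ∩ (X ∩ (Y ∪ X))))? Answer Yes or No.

8 ∉ X and 8 ∉ Z, so 8 ∉ X ∩ Z
8 ∉ X, so 8 ∈ Xᶜ
8 ∈ Y and 8 ∉ X, so 8 ∈ Y ∪ X
8 ∉ X and 8 ∈ (Y ∪ X), so 8 ∉ X ∩ (Y ∪ X)
8 ∈ Xᶜ and 8 ∉ (X ∩ (Y ∪ X)), so 8 ∉ Xᶜ ∩ (X ∩ (Y ∪ X))
8 ∉ (X ∩ Z) and 8 ∉ (Xᶜ ∩ (X ∩ (Y ∪ X))), so 8 ∉ (X ∩ Z) ∪ (Xᶜ ∩ (X ∩ (Y ∪ X)))
8 ∉ X and 8 ∉ ((X ∩ Z) ∪ (Xᶜ ∩ (X ∩ (Y ∪ X)))), so 8 ∉ X Δ ((X ∩ Z) ∪ (Xᶜ ∩ (X ∩ (Y ∪ X))))

No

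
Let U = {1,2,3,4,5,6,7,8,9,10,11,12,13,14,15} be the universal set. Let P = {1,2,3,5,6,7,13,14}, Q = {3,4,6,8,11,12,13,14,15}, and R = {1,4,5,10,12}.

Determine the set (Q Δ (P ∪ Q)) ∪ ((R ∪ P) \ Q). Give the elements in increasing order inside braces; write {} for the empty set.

P ∪ Q = {1,2,3,4,5,6,7,8,11,12,13,14,15}
Q Δ (P ∪ Q) = {1,2,5,7}
R ∪ P = {1,2,3,4,5,6,7,10,12,13,14}
(R ∪ P) \ Q = {1,2,5,7,10}
(Q Δ (P ∪ Q)) ∪ ((R ∪ P) \ Q) = {1,2,5,7,10}

{1,2,5,7,10}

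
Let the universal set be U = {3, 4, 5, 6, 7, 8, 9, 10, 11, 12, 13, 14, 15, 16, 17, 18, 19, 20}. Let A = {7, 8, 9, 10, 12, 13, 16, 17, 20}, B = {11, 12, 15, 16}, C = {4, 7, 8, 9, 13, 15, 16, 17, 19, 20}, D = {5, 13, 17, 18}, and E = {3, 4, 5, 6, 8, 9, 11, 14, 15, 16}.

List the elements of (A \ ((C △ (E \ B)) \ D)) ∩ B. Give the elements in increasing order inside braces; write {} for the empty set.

{12}

E \ B = {3, 4, 5, 6, 8, 9, 14}
C △ (E \ B) = {3, 5, 6, 7, 13, 14, 15, 16, 17, 19, 20}
(C △ (E \ B)) \ D = {3, 6, 7, 14, 15, 16, 19, 20}
A \ ((C △ (E \ B)) \ D) = {8, 9, 10, 12, 13, 17}
(A \ ((C △ (E \ B)) \ D)) ∩ B = {12}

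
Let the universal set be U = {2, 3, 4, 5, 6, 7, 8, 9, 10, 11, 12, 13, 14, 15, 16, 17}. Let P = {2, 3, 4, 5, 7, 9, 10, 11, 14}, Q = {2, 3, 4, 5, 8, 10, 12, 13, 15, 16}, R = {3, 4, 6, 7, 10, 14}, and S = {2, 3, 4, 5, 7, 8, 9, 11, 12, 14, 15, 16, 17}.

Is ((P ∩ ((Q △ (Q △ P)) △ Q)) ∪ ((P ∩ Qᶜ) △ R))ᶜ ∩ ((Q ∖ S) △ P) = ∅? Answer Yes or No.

Q △ P = {7, 8, 9, 11, 12, 13, 14, 15, 16}
Q △ (Q △ P) = {2, 3, 4, 5, 7, 9, 10, 11, 14}
(Q △ (Q △ P)) △ Q = {7, 8, 9, 11, 12, 13, 14, 15, 16}
P ∩ ((Q △ (Q △ P)) △ Q) = {7, 9, 11, 14}
Qᶜ = {6, 7, 9, 11, 14, 17}
P ∩ Qᶜ = {7, 9, 11, 14}
(P ∩ Qᶜ) △ R = {3, 4, 6, 9, 10, 11}
(P ∩ ((Q △ (Q △ P)) △ Q)) ∪ ((P ∩ Qᶜ) △ R) = {3, 4, 6, 7, 9, 10, 11, 14}
((P ∩ ((Q △ (Q △ P)) △ Q)) ∪ ((P ∩ Qᶜ) △ R))ᶜ = {2, 5, 8, 12, 13, 15, 16, 17}
Q ∖ S = {10, 13}
(Q ∖ S) △ P = {2, 3, 4, 5, 7, 9, 11, 13, 14}
2 lies in both, so they are not disjoint.

No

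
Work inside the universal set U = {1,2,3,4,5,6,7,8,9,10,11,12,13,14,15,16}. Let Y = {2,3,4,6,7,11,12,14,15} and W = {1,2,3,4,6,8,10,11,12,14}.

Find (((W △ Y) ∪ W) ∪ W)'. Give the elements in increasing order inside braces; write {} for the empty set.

{5,9,13,16}

W △ Y = {1,7,8,10,15}
(W △ Y) ∪ W = {1,2,3,4,6,7,8,10,11,12,14,15}
((W △ Y) ∪ W) ∪ W = {1,2,3,4,6,7,8,10,11,12,14,15}
(((W △ Y) ∪ W) ∪ W)' = {5,9,13,16}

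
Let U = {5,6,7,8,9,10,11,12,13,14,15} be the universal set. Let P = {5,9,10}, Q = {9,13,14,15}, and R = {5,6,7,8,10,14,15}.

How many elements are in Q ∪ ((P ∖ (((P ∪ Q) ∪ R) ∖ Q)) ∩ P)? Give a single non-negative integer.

4

P ∪ Q = {5,9,10,13,14,15}
(P ∪ Q) ∪ R = {5,6,7,8,9,10,13,14,15}
((P ∪ Q) ∪ R) ∖ Q = {5,6,7,8,10}
P ∖ (((P ∪ Q) ∪ R) ∖ Q) = {9}
(P ∖ (((P ∪ Q) ∪ R) ∖ Q)) ∩ P = {9}
Q ∪ ((P ∖ (((P ∪ Q) ∪ R) ∖ Q)) ∩ P) = {9,13,14,15}
|Q ∪ ((P ∖ (((P ∪ Q) ∪ R) ∖ Q)) ∩ P)| = 4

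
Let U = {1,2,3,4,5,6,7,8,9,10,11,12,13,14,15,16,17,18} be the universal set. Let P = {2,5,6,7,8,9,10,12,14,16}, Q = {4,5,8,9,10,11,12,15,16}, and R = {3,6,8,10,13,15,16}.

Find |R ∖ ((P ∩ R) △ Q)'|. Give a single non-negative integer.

P ∩ R = {6,8,10,16}
(P ∩ R) △ Q = {4,5,6,9,11,12,15}
((P ∩ R) △ Q)' = {1,2,3,7,8,10,13,14,16,17,18}
R ∖ ((P ∩ R) △ Q)' = {6,15}
|R ∖ ((P ∩ R) △ Q)'| = 2

2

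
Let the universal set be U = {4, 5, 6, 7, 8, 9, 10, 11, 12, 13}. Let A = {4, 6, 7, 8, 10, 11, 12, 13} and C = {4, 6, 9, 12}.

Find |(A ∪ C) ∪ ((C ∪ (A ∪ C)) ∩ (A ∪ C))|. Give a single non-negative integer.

9

A ∪ C = {4, 6, 7, 8, 9, 10, 11, 12, 13}
C ∪ (A ∪ C) = {4, 6, 7, 8, 9, 10, 11, 12, 13}
(C ∪ (A ∪ C)) ∩ (A ∪ C) = {4, 6, 7, 8, 9, 10, 11, 12, 13}
(A ∪ C) ∪ ((C ∪ (A ∪ C)) ∩ (A ∪ C)) = {4, 6, 7, 8, 9, 10, 11, 12, 13}
|(A ∪ C) ∪ ((C ∪ (A ∪ C)) ∩ (A ∪ C))| = 9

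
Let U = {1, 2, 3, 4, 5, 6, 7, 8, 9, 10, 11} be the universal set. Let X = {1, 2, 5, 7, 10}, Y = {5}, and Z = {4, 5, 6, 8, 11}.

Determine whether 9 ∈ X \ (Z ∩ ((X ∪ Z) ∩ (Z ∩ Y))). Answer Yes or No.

No

9 ∉ X and 9 ∉ Z, so 9 ∉ X ∪ Z
9 ∉ Z and 9 ∉ Y, so 9 ∉ Z ∩ Y
9 ∉ (X ∪ Z) and 9 ∉ (Z ∩ Y), so 9 ∉ (X ∪ Z) ∩ (Z ∩ Y)
9 ∉ Z and 9 ∉ ((X ∪ Z) ∩ (Z ∩ Y)), so 9 ∉ Z ∩ ((X ∪ Z) ∩ (Z ∩ Y))
9 ∉ X and 9 ∉ (Z ∩ ((X ∪ Z) ∩ (Z ∩ Y))), so 9 ∉ X \ (Z ∩ ((X ∪ Z) ∩ (Z ∩ Y)))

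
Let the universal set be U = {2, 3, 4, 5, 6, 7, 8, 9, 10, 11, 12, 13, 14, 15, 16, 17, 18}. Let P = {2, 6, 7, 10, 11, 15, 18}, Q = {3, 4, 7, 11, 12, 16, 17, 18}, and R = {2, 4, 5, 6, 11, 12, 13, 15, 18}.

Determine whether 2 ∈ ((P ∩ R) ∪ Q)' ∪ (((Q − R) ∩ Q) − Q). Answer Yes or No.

2 ∈ P and 2 ∈ R, so 2 ∈ P ∩ R
2 ∈ (P ∩ R) and 2 ∉ Q, so 2 ∈ (P ∩ R) ∪ Q
2 ∉ ((P ∩ R) ∪ Q)' since 2 ∈ ((P ∩ R) ∪ Q)
2 ∉ Q and 2 ∈ R, so 2 ∉ Q − R
2 ∉ (Q − R) and 2 ∉ Q, so 2 ∉ (Q − R) ∩ Q
2 ∉ ((Q − R) ∩ Q) and 2 ∉ Q, so 2 ∉ ((Q − R) ∩ Q) − Q
2 ∉ ((P ∩ R) ∪ Q)' and 2 ∉ (((Q − R) ∩ Q) − Q), so 2 ∉ ((P ∩ R) ∪ Q)' ∪ (((Q − R) ∩ Q) − Q)

No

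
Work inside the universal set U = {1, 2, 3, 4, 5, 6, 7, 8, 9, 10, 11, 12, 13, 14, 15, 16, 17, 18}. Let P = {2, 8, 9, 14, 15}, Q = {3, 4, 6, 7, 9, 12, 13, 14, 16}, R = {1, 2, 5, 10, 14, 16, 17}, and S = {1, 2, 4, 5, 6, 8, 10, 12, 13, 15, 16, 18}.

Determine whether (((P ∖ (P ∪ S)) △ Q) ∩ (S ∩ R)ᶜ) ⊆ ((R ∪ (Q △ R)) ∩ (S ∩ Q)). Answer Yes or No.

No

P ∪ S = {1, 2, 4, 5, 6, 8, 9, 10, 12, 13, 14, 15, 16, 18}
P ∖ (P ∪ S) = {}
(P ∖ (P ∪ S)) △ Q = {3, 4, 6, 7, 9, 12, 13, 14, 16}
S ∩ R = {1, 2, 5, 10, 16}
(S ∩ R)ᶜ = {3, 4, 6, 7, 8, 9, 11, 12, 13, 14, 15, 17, 18}
((P ∖ (P ∪ S)) △ Q) ∩ (S ∩ R)ᶜ = {3, 4, 6, 7, 9, 12, 13, 14}
Q △ R = {1, 2, 3, 4, 5, 6, 7, 9, 10, 12, 13, 17}
R ∪ (Q △ R) = {1, 2, 3, 4, 5, 6, 7, 9, 10, 12, 13, 14, 16, 17}
S ∩ Q = {4, 6, 12, 13, 16}
(R ∪ (Q △ R)) ∩ (S ∩ Q) = {4, 6, 12, 13, 16}
3 ∈ ((P ∖ (P ∪ S)) △ Q) ∩ (S ∩ R)ᶜ but 3 ∉ (R ∪ (Q △ R)) ∩ (S ∩ Q), so the inclusion fails.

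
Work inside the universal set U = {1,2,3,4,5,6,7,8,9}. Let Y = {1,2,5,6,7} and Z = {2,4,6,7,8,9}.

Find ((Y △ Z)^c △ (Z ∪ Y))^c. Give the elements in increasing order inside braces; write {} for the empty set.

{2,6,7}

Y △ Z = {1,4,5,8,9}
(Y △ Z)^c = {2,3,6,7}
Z ∪ Y = {1,2,4,5,6,7,8,9}
(Y △ Z)^c △ (Z ∪ Y) = {1,3,4,5,8,9}
((Y △ Z)^c △ (Z ∪ Y))^c = {2,6,7}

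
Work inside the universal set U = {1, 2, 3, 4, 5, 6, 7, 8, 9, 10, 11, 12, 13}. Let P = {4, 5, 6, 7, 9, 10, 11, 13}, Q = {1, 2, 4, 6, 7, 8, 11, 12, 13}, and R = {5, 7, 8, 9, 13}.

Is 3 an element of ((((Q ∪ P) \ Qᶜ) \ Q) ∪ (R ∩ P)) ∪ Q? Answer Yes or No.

3 ∉ Q and 3 ∉ P, so 3 ∉ Q ∪ P
3 ∉ Q, so 3 ∈ Qᶜ
3 ∉ (Q ∪ P) and 3 ∈ Qᶜ, so 3 ∉ (Q ∪ P) \ Qᶜ
3 ∉ ((Q ∪ P) \ Qᶜ) and 3 ∉ Q, so 3 ∉ ((Q ∪ P) \ Qᶜ) \ Q
3 ∉ R and 3 ∉ P, so 3 ∉ R ∩ P
3 ∉ (((Q ∪ P) \ Qᶜ) \ Q) and 3 ∉ (R ∩ P), so 3 ∉ (((Q ∪ P) \ Qᶜ) \ Q) ∪ (R ∩ P)
3 ∉ ((((Q ∪ P) \ Qᶜ) \ Q) ∪ (R ∩ P)) and 3 ∉ Q, so 3 ∉ ((((Q ∪ P) \ Qᶜ) \ Q) ∪ (R ∩ P)) ∪ Q

No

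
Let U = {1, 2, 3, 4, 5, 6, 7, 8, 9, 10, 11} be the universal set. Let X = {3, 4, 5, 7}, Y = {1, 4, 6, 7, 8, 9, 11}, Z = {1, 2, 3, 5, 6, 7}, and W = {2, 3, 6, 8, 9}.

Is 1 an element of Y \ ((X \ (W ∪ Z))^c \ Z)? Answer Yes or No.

1 ∉ W and 1 ∈ Z, so 1 ∈ W ∪ Z
1 ∉ X and 1 ∈ (W ∪ Z), so 1 ∉ X \ (W ∪ Z)
1 ∈ (X \ (W ∪ Z))^c since 1 ∉ (X \ (W ∪ Z))
1 ∈ (X \ (W ∪ Z))^c and 1 ∈ Z, so 1 ∉ (X \ (W ∪ Z))^c \ Z
1 ∈ Y and 1 ∉ ((X \ (W ∪ Z))^c \ Z), so 1 ∈ Y \ ((X \ (W ∪ Z))^c \ Z)

Yes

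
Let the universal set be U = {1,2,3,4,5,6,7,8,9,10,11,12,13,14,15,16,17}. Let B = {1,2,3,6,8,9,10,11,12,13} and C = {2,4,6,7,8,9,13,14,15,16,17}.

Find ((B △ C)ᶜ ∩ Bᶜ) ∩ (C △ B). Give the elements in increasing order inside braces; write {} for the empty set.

B △ C = {1,3,4,7,10,11,12,14,15,16,17}
(B △ C)ᶜ = {2,5,6,8,9,13}
Bᶜ = {4,5,7,14,15,16,17}
(B △ C)ᶜ ∩ Bᶜ = {5}
C △ B = {1,3,4,7,10,11,12,14,15,16,17}
((B △ C)ᶜ ∩ Bᶜ) ∩ (C △ B) = {}

{}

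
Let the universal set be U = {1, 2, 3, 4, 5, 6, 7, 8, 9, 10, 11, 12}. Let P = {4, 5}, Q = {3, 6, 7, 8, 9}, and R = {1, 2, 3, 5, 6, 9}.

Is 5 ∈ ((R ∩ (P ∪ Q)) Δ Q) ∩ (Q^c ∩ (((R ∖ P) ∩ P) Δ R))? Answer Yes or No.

5 ∈ P and 5 ∉ Q, so 5 ∈ P ∪ Q
5 ∈ R and 5 ∈ (P ∪ Q), so 5 ∈ R ∩ (P ∪ Q)
5 ∈ (R ∩ (P ∪ Q)) and 5 ∉ Q, so 5 ∈ (R ∩ (P ∪ Q)) Δ Q
5 ∉ Q, so 5 ∈ Q^c
5 ∈ R and 5 ∈ P, so 5 ∉ R ∖ P
5 ∉ (R ∖ P) and 5 ∈ P, so 5 ∉ (R ∖ P) ∩ P
5 ∉ ((R ∖ P) ∩ P) and 5 ∈ R, so 5 ∈ ((R ∖ P) ∩ P) Δ R
5 ∈ Q^c and 5 ∈ (((R ∖ P) ∩ P) Δ R), so 5 ∈ Q^c ∩ (((R ∖ P) ∩ P) Δ R)
5 ∈ ((R ∩ (P ∪ Q)) Δ Q) and 5 ∈ (Q^c ∩ (((R ∖ P) ∩ P) Δ R)), so 5 ∈ ((R ∩ (P ∪ Q)) Δ Q) ∩ (Q^c ∩ (((R ∖ P) ∩ P) Δ R))

Yes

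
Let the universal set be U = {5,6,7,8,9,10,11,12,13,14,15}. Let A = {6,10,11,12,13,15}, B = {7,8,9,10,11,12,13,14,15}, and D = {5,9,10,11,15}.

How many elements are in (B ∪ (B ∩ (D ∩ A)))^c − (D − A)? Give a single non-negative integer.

D ∩ A = {10,11,15}
B ∩ (D ∩ A) = {10,11,15}
B ∪ (B ∩ (D ∩ A)) = {7,8,9,10,11,12,13,14,15}
(B ∪ (B ∩ (D ∩ A)))^c = {5,6}
D − A = {5,9}
(B ∪ (B ∩ (D ∩ A)))^c − (D − A) = {6}
|(B ∪ (B ∩ (D ∩ A)))^c − (D − A)| = 1

1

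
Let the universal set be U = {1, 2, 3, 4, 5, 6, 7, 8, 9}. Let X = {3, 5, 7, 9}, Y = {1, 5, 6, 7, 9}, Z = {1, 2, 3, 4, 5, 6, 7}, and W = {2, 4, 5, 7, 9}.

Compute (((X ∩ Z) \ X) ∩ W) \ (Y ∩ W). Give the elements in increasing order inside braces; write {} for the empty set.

{}

X ∩ Z = {3, 5, 7}
(X ∩ Z) \ X = {}
((X ∩ Z) \ X) ∩ W = {}
Y ∩ W = {5, 7, 9}
(((X ∩ Z) \ X) ∩ W) \ (Y ∩ W) = {}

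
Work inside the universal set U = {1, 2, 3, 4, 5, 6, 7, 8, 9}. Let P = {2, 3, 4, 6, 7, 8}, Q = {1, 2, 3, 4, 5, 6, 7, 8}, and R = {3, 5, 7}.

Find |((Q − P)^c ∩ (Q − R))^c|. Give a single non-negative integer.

5

Q − P = {1, 5}
(Q − P)^c = {2, 3, 4, 6, 7, 8, 9}
Q − R = {1, 2, 4, 6, 8}
(Q − P)^c ∩ (Q − R) = {2, 4, 6, 8}
((Q − P)^c ∩ (Q − R))^c = {1, 3, 5, 7, 9}
|((Q − P)^c ∩ (Q − R))^c| = 5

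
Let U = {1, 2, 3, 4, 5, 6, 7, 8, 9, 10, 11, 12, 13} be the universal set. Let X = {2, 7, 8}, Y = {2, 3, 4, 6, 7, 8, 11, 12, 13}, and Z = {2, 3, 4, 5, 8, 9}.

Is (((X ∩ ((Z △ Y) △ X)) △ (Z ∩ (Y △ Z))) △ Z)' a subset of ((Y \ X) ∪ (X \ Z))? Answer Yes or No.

No

Z △ Y = {5, 6, 7, 9, 11, 12, 13}
(Z △ Y) △ X = {2, 5, 6, 8, 9, 11, 12, 13}
X ∩ ((Z △ Y) △ X) = {2, 8}
Y △ Z = {5, 6, 7, 9, 11, 12, 13}
Z ∩ (Y △ Z) = {5, 9}
(X ∩ ((Z △ Y) △ X)) △ (Z ∩ (Y △ Z)) = {2, 5, 8, 9}
((X ∩ ((Z △ Y) △ X)) △ (Z ∩ (Y △ Z))) △ Z = {3, 4}
(((X ∩ ((Z △ Y) △ X)) △ (Z ∩ (Y △ Z))) △ Z)' = {1, 2, 5, 6, 7, 8, 9, 10, 11, 12, 13}
Y \ X = {3, 4, 6, 11, 12, 13}
X \ Z = {7}
(Y \ X) ∪ (X \ Z) = {3, 4, 6, 7, 11, 12, 13}
1 ∈ (((X ∩ ((Z △ Y) △ X)) △ (Z ∩ (Y △ Z))) △ Z)' but 1 ∉ (Y \ X) ∪ (X \ Z), so the inclusion fails.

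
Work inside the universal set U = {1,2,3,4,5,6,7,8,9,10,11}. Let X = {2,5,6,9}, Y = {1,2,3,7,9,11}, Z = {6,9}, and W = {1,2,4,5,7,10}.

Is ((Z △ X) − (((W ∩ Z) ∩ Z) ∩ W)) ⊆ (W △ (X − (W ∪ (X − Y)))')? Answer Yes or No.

No

Z △ X = {2,5}
W ∩ Z = {}
(W ∩ Z) ∩ Z = {}
((W ∩ Z) ∩ Z) ∩ W = {}
(Z △ X) − (((W ∩ Z) ∩ Z) ∩ W) = {2,5}
X − Y = {5,6}
W ∪ (X − Y) = {1,2,4,5,6,7,10}
X − (W ∪ (X − Y)) = {9}
(X − (W ∪ (X − Y)))' = {1,2,3,4,5,6,7,8,10,11}
W △ (X − (W ∪ (X − Y)))' = {3,6,8,11}
2 ∈ (Z △ X) − (((W ∩ Z) ∩ Z) ∩ W) but 2 ∉ W △ (X − (W ∪ (X − Y)))', so the inclusion fails.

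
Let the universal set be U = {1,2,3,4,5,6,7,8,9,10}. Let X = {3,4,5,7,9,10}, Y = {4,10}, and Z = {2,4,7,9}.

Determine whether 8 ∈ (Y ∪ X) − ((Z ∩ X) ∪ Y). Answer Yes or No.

8 ∉ Y and 8 ∉ X, so 8 ∉ Y ∪ X
8 ∉ Z and 8 ∉ X, so 8 ∉ Z ∩ X
8 ∉ (Z ∩ X) and 8 ∉ Y, so 8 ∉ (Z ∩ X) ∪ Y
8 ∉ (Y ∪ X) and 8 ∉ ((Z ∩ X) ∪ Y), so 8 ∉ (Y ∪ X) − ((Z ∩ X) ∪ Y)

No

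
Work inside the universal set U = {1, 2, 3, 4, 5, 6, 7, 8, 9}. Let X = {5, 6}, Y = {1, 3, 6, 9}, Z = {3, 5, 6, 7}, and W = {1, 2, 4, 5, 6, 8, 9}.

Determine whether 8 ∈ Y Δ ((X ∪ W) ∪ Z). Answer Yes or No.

8 ∉ X and 8 ∈ W, so 8 ∈ X ∪ W
8 ∈ (X ∪ W) and 8 ∉ Z, so 8 ∈ (X ∪ W) ∪ Z
8 ∉ Y and 8 ∈ ((X ∪ W) ∪ Z), so 8 ∈ Y Δ ((X ∪ W) ∪ Z)

Yes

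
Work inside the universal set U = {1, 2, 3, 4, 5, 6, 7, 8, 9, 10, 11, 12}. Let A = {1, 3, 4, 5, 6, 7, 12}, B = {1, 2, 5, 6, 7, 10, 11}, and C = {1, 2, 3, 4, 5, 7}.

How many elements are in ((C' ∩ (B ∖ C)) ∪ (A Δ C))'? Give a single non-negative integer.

C' = {6, 8, 9, 10, 11, 12}
B ∖ C = {6, 10, 11}
C' ∩ (B ∖ C) = {6, 10, 11}
A Δ C = {2, 6, 12}
(C' ∩ (B ∖ C)) ∪ (A Δ C) = {2, 6, 10, 11, 12}
((C' ∩ (B ∖ C)) ∪ (A Δ C))' = {1, 3, 4, 5, 7, 8, 9}
|((C' ∩ (B ∖ C)) ∪ (A Δ C))'| = 7

7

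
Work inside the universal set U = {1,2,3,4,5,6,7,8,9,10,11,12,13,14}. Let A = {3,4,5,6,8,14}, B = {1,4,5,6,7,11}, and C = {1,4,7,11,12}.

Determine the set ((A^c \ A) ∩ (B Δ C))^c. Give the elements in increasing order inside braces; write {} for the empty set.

A^c = {1,2,7,9,10,11,12,13}
A^c \ A = {1,2,7,9,10,11,12,13}
B Δ C = {5,6,12}
(A^c \ A) ∩ (B Δ C) = {12}
((A^c \ A) ∩ (B Δ C))^c = {1,2,3,4,5,6,7,8,9,10,11,13,14}

{1,2,3,4,5,6,7,8,9,10,11,13,14}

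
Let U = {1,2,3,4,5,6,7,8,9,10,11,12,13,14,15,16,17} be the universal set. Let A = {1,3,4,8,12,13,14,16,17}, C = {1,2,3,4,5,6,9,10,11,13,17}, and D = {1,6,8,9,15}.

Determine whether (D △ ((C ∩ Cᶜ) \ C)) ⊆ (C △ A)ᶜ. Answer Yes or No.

No

Cᶜ = {7,8,12,14,15,16}
C ∩ Cᶜ = {}
(C ∩ Cᶜ) \ C = {}
D △ ((C ∩ Cᶜ) \ C) = {1,6,8,9,15}
C △ A = {2,5,6,8,9,10,11,12,14,16}
(C △ A)ᶜ = {1,3,4,7,13,15,17}
6 ∈ D △ ((C ∩ Cᶜ) \ C) but 6 ∉ (C △ A)ᶜ, so the inclusion fails.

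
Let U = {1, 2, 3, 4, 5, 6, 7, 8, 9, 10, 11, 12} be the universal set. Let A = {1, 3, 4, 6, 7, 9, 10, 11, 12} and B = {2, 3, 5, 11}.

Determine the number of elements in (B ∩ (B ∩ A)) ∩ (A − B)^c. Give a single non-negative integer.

2

B ∩ A = {3, 11}
B ∩ (B ∩ A) = {3, 11}
A − B = {1, 4, 6, 7, 9, 10, 12}
(A − B)^c = {2, 3, 5, 8, 11}
(B ∩ (B ∩ A)) ∩ (A − B)^c = {3, 11}
|(B ∩ (B ∩ A)) ∩ (A − B)^c| = 2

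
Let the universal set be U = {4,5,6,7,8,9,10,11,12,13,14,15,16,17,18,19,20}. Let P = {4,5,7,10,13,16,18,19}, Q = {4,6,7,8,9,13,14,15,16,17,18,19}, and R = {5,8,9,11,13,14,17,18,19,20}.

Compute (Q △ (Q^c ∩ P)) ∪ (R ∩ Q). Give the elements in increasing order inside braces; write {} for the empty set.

Q^c = {5,10,11,12,20}
Q^c ∩ P = {5,10}
Q △ (Q^c ∩ P) = {4,5,6,7,8,9,10,13,14,15,16,17,18,19}
R ∩ Q = {8,9,13,14,17,18,19}
(Q △ (Q^c ∩ P)) ∪ (R ∩ Q) = {4,5,6,7,8,9,10,13,14,15,16,17,18,19}

{4,5,6,7,8,9,10,13,14,15,16,17,18,19}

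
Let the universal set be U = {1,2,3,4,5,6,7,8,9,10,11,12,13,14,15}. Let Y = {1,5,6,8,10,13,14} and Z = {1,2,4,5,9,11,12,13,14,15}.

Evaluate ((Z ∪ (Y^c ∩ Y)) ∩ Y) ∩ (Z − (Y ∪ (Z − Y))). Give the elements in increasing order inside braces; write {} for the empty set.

Y^c = {2,3,4,7,9,11,12,15}
Y^c ∩ Y = {}
Z ∪ (Y^c ∩ Y) = {1,2,4,5,9,11,12,13,14,15}
(Z ∪ (Y^c ∩ Y)) ∩ Y = {1,5,13,14}
Z − Y = {2,4,9,11,12,15}
Y ∪ (Z − Y) = {1,2,4,5,6,8,9,10,11,12,13,14,15}
Z − (Y ∪ (Z − Y)) = {}
((Z ∪ (Y^c ∩ Y)) ∩ Y) ∩ (Z − (Y ∪ (Z − Y))) = {}

{}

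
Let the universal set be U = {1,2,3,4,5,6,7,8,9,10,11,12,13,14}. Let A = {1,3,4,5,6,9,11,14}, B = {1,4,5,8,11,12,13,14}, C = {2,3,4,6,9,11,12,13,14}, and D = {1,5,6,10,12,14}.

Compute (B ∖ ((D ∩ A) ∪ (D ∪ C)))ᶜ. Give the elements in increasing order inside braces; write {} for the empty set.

D ∩ A = {1,5,6,14}
D ∪ C = {1,2,3,4,5,6,9,10,11,12,13,14}
(D ∩ A) ∪ (D ∪ C) = {1,2,3,4,5,6,9,10,11,12,13,14}
B ∖ ((D ∩ A) ∪ (D ∪ C)) = {8}
(B ∖ ((D ∩ A) ∪ (D ∪ C)))ᶜ = {1,2,3,4,5,6,7,9,10,11,12,13,14}

{1,2,3,4,5,6,7,9,10,11,12,13,14}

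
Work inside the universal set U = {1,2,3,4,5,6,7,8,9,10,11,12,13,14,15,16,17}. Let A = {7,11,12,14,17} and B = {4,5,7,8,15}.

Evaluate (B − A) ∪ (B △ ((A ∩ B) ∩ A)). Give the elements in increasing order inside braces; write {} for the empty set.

B − A = {4,5,8,15}
A ∩ B = {7}
(A ∩ B) ∩ A = {7}
B △ ((A ∩ B) ∩ A) = {4,5,8,15}
(B − A) ∪ (B △ ((A ∩ B) ∩ A)) = {4,5,8,15}

{4,5,8,15}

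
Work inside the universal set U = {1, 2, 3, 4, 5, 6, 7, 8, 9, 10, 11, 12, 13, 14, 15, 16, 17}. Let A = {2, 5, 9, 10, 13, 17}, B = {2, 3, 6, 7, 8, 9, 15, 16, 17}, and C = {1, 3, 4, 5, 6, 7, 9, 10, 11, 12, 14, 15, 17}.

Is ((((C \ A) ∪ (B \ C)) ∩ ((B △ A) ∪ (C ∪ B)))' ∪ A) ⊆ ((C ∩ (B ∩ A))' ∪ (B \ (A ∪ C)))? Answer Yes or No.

No

C \ A = {1, 3, 4, 6, 7, 11, 12, 14, 15}
B \ C = {2, 8, 16}
(C \ A) ∪ (B \ C) = {1, 2, 3, 4, 6, 7, 8, 11, 12, 14, 15, 16}
B △ A = {3, 5, 6, 7, 8, 10, 13, 15, 16}
C ∪ B = {1, 2, 3, 4, 5, 6, 7, 8, 9, 10, 11, 12, 14, 15, 16, 17}
(B △ A) ∪ (C ∪ B) = {1, 2, 3, 4, 5, 6, 7, 8, 9, 10, 11, 12, 13, 14, 15, 16, 17}
((C \ A) ∪ (B \ C)) ∩ ((B △ A) ∪ (C ∪ B)) = {1, 2, 3, 4, 6, 7, 8, 11, 12, 14, 15, 16}
(((C \ A) ∪ (B \ C)) ∩ ((B △ A) ∪ (C ∪ B)))' = {5, 9, 10, 13, 17}
(((C \ A) ∪ (B \ C)) ∩ ((B △ A) ∪ (C ∪ B)))' ∪ A = {2, 5, 9, 10, 13, 17}
B ∩ A = {2, 9, 17}
C ∩ (B ∩ A) = {9, 17}
(C ∩ (B ∩ A))' = {1, 2, 3, 4, 5, 6, 7, 8, 10, 11, 12, 13, 14, 15, 16}
A ∪ C = {1, 2, 3, 4, 5, 6, 7, 9, 10, 11, 12, 13, 14, 15, 17}
B \ (A ∪ C) = {8, 16}
(C ∩ (B ∩ A))' ∪ (B \ (A ∪ C)) = {1, 2, 3, 4, 5, 6, 7, 8, 10, 11, 12, 13, 14, 15, 16}
9 ∈ (((C \ A) ∪ (B \ C)) ∩ ((B △ A) ∪ (C ∪ B)))' ∪ A but 9 ∉ (C ∩ (B ∩ A))' ∪ (B \ (A ∪ C)), so the inclusion fails.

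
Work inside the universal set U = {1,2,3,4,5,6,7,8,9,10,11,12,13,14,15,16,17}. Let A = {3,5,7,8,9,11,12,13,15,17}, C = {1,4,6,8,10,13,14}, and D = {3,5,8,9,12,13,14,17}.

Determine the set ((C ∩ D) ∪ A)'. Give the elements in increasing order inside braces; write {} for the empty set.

{1,2,4,6,10,16}

C ∩ D = {8,13,14}
(C ∩ D) ∪ A = {3,5,7,8,9,11,12,13,14,15,17}
((C ∩ D) ∪ A)' = {1,2,4,6,10,16}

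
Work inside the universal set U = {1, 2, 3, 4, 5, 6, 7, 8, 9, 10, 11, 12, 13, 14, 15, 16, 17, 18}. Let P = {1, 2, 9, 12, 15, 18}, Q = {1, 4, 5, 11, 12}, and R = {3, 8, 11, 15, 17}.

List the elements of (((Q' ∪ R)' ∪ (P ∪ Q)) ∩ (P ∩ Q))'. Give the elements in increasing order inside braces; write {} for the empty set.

{2, 3, 4, 5, 6, 7, 8, 9, 10, 11, 13, 14, 15, 16, 17, 18}

Q' = {2, 3, 6, 7, 8, 9, 10, 13, 14, 15, 16, 17, 18}
Q' ∪ R = {2, 3, 6, 7, 8, 9, 10, 11, 13, 14, 15, 16, 17, 18}
(Q' ∪ R)' = {1, 4, 5, 12}
P ∪ Q = {1, 2, 4, 5, 9, 11, 12, 15, 18}
(Q' ∪ R)' ∪ (P ∪ Q) = {1, 2, 4, 5, 9, 11, 12, 15, 18}
P ∩ Q = {1, 12}
((Q' ∪ R)' ∪ (P ∪ Q)) ∩ (P ∩ Q) = {1, 12}
(((Q' ∪ R)' ∪ (P ∪ Q)) ∩ (P ∩ Q))' = {2, 3, 4, 5, 6, 7, 8, 9, 10, 11, 13, 14, 15, 16, 17, 18}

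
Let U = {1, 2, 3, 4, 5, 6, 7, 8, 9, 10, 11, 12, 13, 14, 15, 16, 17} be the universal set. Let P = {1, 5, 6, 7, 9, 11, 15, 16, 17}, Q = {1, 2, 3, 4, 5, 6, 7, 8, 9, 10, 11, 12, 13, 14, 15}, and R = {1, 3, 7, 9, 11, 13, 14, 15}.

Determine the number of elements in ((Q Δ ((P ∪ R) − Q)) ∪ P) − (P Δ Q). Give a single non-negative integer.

P ∪ R = {1, 3, 5, 6, 7, 9, 11, 13, 14, 15, 16, 17}
(P ∪ R) − Q = {16, 17}
Q Δ ((P ∪ R) − Q) = {1, 2, 3, 4, 5, 6, 7, 8, 9, 10, 11, 12, 13, 14, 15, 16, 17}
(Q Δ ((P ∪ R) − Q)) ∪ P = {1, 2, 3, 4, 5, 6, 7, 8, 9, 10, 11, 12, 13, 14, 15, 16, 17}
P Δ Q = {2, 3, 4, 8, 10, 12, 13, 14, 16, 17}
((Q Δ ((P ∪ R) − Q)) ∪ P) − (P Δ Q) = {1, 5, 6, 7, 9, 11, 15}
|((Q Δ ((P ∪ R) − Q)) ∪ P) − (P Δ Q)| = 7

7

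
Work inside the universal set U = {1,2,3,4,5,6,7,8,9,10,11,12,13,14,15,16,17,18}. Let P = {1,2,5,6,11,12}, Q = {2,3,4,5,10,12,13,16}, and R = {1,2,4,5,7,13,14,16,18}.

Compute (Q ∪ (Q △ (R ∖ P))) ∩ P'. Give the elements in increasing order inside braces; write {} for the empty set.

R ∖ P = {4,7,13,14,16,18}
Q △ (R ∖ P) = {2,3,5,7,10,12,14,18}
Q ∪ (Q △ (R ∖ P)) = {2,3,4,5,7,10,12,13,14,16,18}
P' = {3,4,7,8,9,10,13,14,15,16,17,18}
(Q ∪ (Q △ (R ∖ P))) ∩ P' = {3,4,7,10,13,14,16,18}

{3,4,7,10,13,14,16,18}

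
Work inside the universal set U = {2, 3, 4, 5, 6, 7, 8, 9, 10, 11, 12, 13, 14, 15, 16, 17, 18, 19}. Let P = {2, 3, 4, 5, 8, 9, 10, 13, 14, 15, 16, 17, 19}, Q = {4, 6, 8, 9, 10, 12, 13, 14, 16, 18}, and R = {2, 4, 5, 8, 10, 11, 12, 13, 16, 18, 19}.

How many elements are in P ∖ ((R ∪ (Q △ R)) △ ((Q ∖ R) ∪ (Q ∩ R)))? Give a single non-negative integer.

10

Q △ R = {2, 5, 6, 9, 11, 14, 19}
R ∪ (Q △ R) = {2, 4, 5, 6, 8, 9, 10, 11, 12, 13, 14, 16, 18, 19}
Q ∖ R = {6, 9, 14}
Q ∩ R = {4, 8, 10, 12, 13, 16, 18}
(Q ∖ R) ∪ (Q ∩ R) = {4, 6, 8, 9, 10, 12, 13, 14, 16, 18}
(R ∪ (Q △ R)) △ ((Q ∖ R) ∪ (Q ∩ R)) = {2, 5, 11, 19}
P ∖ ((R ∪ (Q △ R)) △ ((Q ∖ R) ∪ (Q ∩ R))) = {3, 4, 8, 9, 10, 13, 14, 15, 16, 17}
|P ∖ ((R ∪ (Q △ R)) △ ((Q ∖ R) ∪ (Q ∩ R)))| = 10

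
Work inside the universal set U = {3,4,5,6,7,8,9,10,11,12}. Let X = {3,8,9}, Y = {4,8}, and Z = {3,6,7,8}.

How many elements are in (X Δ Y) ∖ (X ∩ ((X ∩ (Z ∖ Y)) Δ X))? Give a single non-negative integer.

X Δ Y = {3,4,9}
Z ∖ Y = {3,6,7}
X ∩ (Z ∖ Y) = {3}
(X ∩ (Z ∖ Y)) Δ X = {8,9}
X ∩ ((X ∩ (Z ∖ Y)) Δ X) = {8,9}
(X Δ Y) ∖ (X ∩ ((X ∩ (Z ∖ Y)) Δ X)) = {3,4}
|(X Δ Y) ∖ (X ∩ ((X ∩ (Z ∖ Y)) Δ X))| = 2

2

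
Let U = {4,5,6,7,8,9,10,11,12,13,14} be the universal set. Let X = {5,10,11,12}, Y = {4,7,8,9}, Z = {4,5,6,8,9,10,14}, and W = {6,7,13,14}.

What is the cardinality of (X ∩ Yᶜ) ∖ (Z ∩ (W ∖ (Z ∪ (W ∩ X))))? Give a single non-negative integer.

4

Yᶜ = {5,6,10,11,12,13,14}
X ∩ Yᶜ = {5,10,11,12}
W ∩ X = {}
Z ∪ (W ∩ X) = {4,5,6,8,9,10,14}
W ∖ (Z ∪ (W ∩ X)) = {7,13}
Z ∩ (W ∖ (Z ∪ (W ∩ X))) = {}
(X ∩ Yᶜ) ∖ (Z ∩ (W ∖ (Z ∪ (W ∩ X)))) = {5,10,11,12}
|(X ∩ Yᶜ) ∖ (Z ∩ (W ∖ (Z ∪ (W ∩ X))))| = 4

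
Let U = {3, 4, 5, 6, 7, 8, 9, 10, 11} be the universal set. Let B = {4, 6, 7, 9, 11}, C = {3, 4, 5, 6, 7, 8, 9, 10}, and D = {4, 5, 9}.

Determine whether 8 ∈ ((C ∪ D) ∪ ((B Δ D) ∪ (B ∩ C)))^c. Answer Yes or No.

8 ∈ C and 8 ∉ D, so 8 ∈ C ∪ D
8 ∉ B and 8 ∉ D, so 8 ∉ B Δ D
8 ∉ B and 8 ∈ C, so 8 ∉ B ∩ C
8 ∉ (B Δ D) and 8 ∉ (B ∩ C), so 8 ∉ (B Δ D) ∪ (B ∩ C)
8 ∈ (C ∪ D) and 8 ∉ ((B Δ D) ∪ (B ∩ C)), so 8 ∈ (C ∪ D) ∪ ((B Δ D) ∪ (B ∩ C))
8 ∉ ((C ∪ D) ∪ ((B Δ D) ∪ (B ∩ C)))^c since 8 ∈ ((C ∪ D) ∪ ((B Δ D) ∪ (B ∩ C)))

No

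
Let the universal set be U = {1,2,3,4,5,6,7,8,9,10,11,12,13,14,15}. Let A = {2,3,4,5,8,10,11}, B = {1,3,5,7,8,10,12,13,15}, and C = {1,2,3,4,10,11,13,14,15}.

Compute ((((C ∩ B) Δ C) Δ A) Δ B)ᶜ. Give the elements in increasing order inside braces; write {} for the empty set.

{2,3,4,5,6,8,9,10,11}

C ∩ B = {1,3,10,13,15}
(C ∩ B) Δ C = {2,4,11,14}
((C ∩ B) Δ C) Δ A = {3,5,8,10,14}
(((C ∩ B) Δ C) Δ A) Δ B = {1,7,12,13,14,15}
((((C ∩ B) Δ C) Δ A) Δ B)ᶜ = {2,3,4,5,6,8,9,10,11}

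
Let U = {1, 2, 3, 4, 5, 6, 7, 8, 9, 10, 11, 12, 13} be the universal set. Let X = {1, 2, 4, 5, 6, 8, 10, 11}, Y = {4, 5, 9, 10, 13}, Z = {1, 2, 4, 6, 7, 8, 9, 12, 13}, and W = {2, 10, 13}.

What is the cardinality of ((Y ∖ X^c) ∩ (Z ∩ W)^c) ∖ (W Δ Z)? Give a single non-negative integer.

1

X^c = {3, 7, 9, 12, 13}
Y ∖ X^c = {4, 5, 10}
Z ∩ W = {2, 13}
(Z ∩ W)^c = {1, 3, 4, 5, 6, 7, 8, 9, 10, 11, 12}
(Y ∖ X^c) ∩ (Z ∩ W)^c = {4, 5, 10}
W Δ Z = {1, 4, 6, 7, 8, 9, 10, 12}
((Y ∖ X^c) ∩ (Z ∩ W)^c) ∖ (W Δ Z) = {5}
|((Y ∖ X^c) ∩ (Z ∩ W)^c) ∖ (W Δ Z)| = 1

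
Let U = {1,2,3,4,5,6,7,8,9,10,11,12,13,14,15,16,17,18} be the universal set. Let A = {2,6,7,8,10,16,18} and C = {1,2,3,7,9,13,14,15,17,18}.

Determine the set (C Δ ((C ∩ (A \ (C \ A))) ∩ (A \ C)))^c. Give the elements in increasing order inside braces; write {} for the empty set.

C \ A = {1,3,9,13,14,15,17}
A \ (C \ A) = {2,6,7,8,10,16,18}
C ∩ (A \ (C \ A)) = {2,7,18}
A \ C = {6,8,10,16}
(C ∩ (A \ (C \ A))) ∩ (A \ C) = {}
C Δ ((C ∩ (A \ (C \ A))) ∩ (A \ C)) = {1,2,3,7,9,13,14,15,17,18}
(C Δ ((C ∩ (A \ (C \ A))) ∩ (A \ C)))^c = {4,5,6,8,10,11,12,16}

{4,5,6,8,10,11,12,16}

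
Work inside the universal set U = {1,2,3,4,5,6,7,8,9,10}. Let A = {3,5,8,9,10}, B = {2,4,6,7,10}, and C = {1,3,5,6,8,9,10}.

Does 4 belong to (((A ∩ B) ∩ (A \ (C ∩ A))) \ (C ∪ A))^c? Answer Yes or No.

4 ∉ A and 4 ∈ B, so 4 ∉ A ∩ B
4 ∉ C and 4 ∉ A, so 4 ∉ C ∩ A
4 ∉ A and 4 ∉ (C ∩ A), so 4 ∉ A \ (C ∩ A)
4 ∉ (A ∩ B) and 4 ∉ (A \ (C ∩ A)), so 4 ∉ (A ∩ B) ∩ (A \ (C ∩ A))
4 ∉ C and 4 ∉ A, so 4 ∉ C ∪ A
4 ∉ ((A ∩ B) ∩ (A \ (C ∩ A))) and 4 ∉ (C ∪ A), so 4 ∉ ((A ∩ B) ∩ (A \ (C ∩ A))) \ (C ∪ A)
4 ∈ (((A ∩ B) ∩ (A \ (C ∩ A))) \ (C ∪ A))^c since 4 ∉ (((A ∩ B) ∩ (A \ (C ∩ A))) \ (C ∪ A))

Yes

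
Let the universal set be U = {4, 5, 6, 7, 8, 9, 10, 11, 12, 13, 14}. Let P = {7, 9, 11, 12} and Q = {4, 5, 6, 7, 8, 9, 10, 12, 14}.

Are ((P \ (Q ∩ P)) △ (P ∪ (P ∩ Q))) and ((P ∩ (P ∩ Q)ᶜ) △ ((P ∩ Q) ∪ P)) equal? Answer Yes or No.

Q ∩ P = {7, 9, 12}
P \ (Q ∩ P) = {11}
P ∩ Q = {7, 9, 12}
P ∪ (P ∩ Q) = {7, 9, 11, 12}
(P \ (Q ∩ P)) △ (P ∪ (P ∩ Q)) = {7, 9, 12}
(P ∩ Q)ᶜ = {4, 5, 6, 8, 10, 11, 13, 14}
P ∩ (P ∩ Q)ᶜ = {11}
(P ∩ Q) ∪ P = {7, 9, 11, 12}
(P ∩ (P ∩ Q)ᶜ) △ ((P ∩ Q) ∪ P) = {7, 9, 12}
Both equal {7, 9, 12}, so (P \ (Q ∩ P)) △ (P ∪ (P ∩ Q)) = (P ∩ (P ∩ Q)ᶜ) △ ((P ∩ Q) ∪ P).

Yes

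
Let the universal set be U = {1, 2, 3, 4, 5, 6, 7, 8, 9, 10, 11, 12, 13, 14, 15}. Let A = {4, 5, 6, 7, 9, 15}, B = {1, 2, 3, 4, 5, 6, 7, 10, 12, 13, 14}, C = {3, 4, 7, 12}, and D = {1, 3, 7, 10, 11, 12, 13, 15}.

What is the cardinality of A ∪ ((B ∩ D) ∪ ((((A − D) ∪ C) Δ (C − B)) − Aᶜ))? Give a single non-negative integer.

B ∩ D = {1, 3, 7, 10, 12, 13}
A − D = {4, 5, 6, 9}
(A − D) ∪ C = {3, 4, 5, 6, 7, 9, 12}
C − B = {}
((A − D) ∪ C) Δ (C − B) = {3, 4, 5, 6, 7, 9, 12}
Aᶜ = {1, 2, 3, 8, 10, 11, 12, 13, 14}
(((A − D) ∪ C) Δ (C − B)) − Aᶜ = {4, 5, 6, 7, 9}
(B ∩ D) ∪ ((((A − D) ∪ C) Δ (C − B)) − Aᶜ) = {1, 3, 4, 5, 6, 7, 9, 10, 12, 13}
A ∪ ((B ∩ D) ∪ ((((A − D) ∪ C) Δ (C − B)) − Aᶜ)) = {1, 3, 4, 5, 6, 7, 9, 10, 12, 13, 15}
|A ∪ ((B ∩ D) ∪ ((((A − D) ∪ C) Δ (C − B)) − Aᶜ))| = 11

11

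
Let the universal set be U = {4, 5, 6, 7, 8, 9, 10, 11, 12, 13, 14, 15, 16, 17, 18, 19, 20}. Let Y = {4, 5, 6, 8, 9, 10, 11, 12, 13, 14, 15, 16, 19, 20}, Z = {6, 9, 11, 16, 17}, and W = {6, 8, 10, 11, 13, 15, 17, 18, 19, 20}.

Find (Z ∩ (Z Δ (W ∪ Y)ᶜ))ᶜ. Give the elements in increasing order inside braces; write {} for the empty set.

W ∪ Y = {4, 5, 6, 8, 9, 10, 11, 12, 13, 14, 15, 16, 17, 18, 19, 20}
(W ∪ Y)ᶜ = {7}
Z Δ (W ∪ Y)ᶜ = {6, 7, 9, 11, 16, 17}
Z ∩ (Z Δ (W ∪ Y)ᶜ) = {6, 9, 11, 16, 17}
(Z ∩ (Z Δ (W ∪ Y)ᶜ))ᶜ = {4, 5, 7, 8, 10, 12, 13, 14, 15, 18, 19, 20}

{4, 5, 7, 8, 10, 12, 13, 14, 15, 18, 19, 20}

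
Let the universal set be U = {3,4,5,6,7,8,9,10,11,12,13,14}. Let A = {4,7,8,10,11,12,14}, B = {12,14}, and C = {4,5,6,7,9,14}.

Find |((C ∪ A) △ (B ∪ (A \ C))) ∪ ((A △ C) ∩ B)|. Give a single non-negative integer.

6

C ∪ A = {4,5,6,7,8,9,10,11,12,14}
A \ C = {8,10,11,12}
B ∪ (A \ C) = {8,10,11,12,14}
(C ∪ A) △ (B ∪ (A \ C)) = {4,5,6,7,9}
A △ C = {5,6,8,9,10,11,12}
(A △ C) ∩ B = {12}
((C ∪ A) △ (B ∪ (A \ C))) ∪ ((A △ C) ∩ B) = {4,5,6,7,9,12}
|((C ∪ A) △ (B ∪ (A \ C))) ∪ ((A △ C) ∩ B)| = 6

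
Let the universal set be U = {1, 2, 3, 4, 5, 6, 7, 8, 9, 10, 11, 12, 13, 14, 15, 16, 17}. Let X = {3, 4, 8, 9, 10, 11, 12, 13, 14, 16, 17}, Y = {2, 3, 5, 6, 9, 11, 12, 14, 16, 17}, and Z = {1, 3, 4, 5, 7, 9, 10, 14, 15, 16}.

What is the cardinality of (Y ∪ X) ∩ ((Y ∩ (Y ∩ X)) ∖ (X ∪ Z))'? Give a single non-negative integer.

Y ∪ X = {2, 3, 4, 5, 6, 8, 9, 10, 11, 12, 13, 14, 16, 17}
Y ∩ X = {3, 9, 11, 12, 14, 16, 17}
Y ∩ (Y ∩ X) = {3, 9, 11, 12, 14, 16, 17}
X ∪ Z = {1, 3, 4, 5, 7, 8, 9, 10, 11, 12, 13, 14, 15, 16, 17}
(Y ∩ (Y ∩ X)) ∖ (X ∪ Z) = {}
((Y ∩ (Y ∩ X)) ∖ (X ∪ Z))' = {1, 2, 3, 4, 5, 6, 7, 8, 9, 10, 11, 12, 13, 14, 15, 16, 17}
(Y ∪ X) ∩ ((Y ∩ (Y ∩ X)) ∖ (X ∪ Z))' = {2, 3, 4, 5, 6, 8, 9, 10, 11, 12, 13, 14, 16, 17}
|(Y ∪ X) ∩ ((Y ∩ (Y ∩ X)) ∖ (X ∪ Z))'| = 14

14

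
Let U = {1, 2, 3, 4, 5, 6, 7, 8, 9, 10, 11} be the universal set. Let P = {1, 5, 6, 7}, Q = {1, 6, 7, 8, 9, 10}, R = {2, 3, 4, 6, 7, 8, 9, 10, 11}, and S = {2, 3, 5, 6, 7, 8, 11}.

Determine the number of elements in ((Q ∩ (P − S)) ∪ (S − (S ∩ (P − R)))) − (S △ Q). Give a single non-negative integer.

P − S = {1}
Q ∩ (P − S) = {1}
P − R = {1, 5}
S ∩ (P − R) = {5}
S − (S ∩ (P − R)) = {2, 3, 6, 7, 8, 11}
(Q ∩ (P − S)) ∪ (S − (S ∩ (P − R))) = {1, 2, 3, 6, 7, 8, 11}
S △ Q = {1, 2, 3, 5, 9, 10, 11}
((Q ∩ (P − S)) ∪ (S − (S ∩ (P − R)))) − (S △ Q) = {6, 7, 8}
|((Q ∩ (P − S)) ∪ (S − (S ∩ (P − R)))) − (S △ Q)| = 3

3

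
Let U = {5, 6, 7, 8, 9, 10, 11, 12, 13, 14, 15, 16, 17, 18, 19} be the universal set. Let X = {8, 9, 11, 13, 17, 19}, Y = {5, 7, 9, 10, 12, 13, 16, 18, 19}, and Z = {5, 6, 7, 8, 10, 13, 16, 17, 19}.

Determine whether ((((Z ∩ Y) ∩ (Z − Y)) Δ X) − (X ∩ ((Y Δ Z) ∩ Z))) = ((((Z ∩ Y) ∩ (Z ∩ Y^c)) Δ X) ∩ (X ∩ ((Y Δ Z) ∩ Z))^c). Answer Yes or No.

Z ∩ Y = {5, 7, 10, 13, 16, 19}
Z − Y = {6, 8, 17}
(Z ∩ Y) ∩ (Z − Y) = {}
((Z ∩ Y) ∩ (Z − Y)) Δ X = {8, 9, 11, 13, 17, 19}
Y Δ Z = {6, 8, 9, 12, 17, 18}
(Y Δ Z) ∩ Z = {6, 8, 17}
X ∩ ((Y Δ Z) ∩ Z) = {8, 17}
(((Z ∩ Y) ∩ (Z − Y)) Δ X) − (X ∩ ((Y Δ Z) ∩ Z)) = {9, 11, 13, 19}
Y^c = {6, 8, 11, 14, 15, 17}
Z ∩ Y^c = {6, 8, 17}
(Z ∩ Y) ∩ (Z ∩ Y^c) = {}
((Z ∩ Y) ∩ (Z ∩ Y^c)) Δ X = {8, 9, 11, 13, 17, 19}
(X ∩ ((Y Δ Z) ∩ Z))^c = {5, 6, 7, 9, 10, 11, 12, 13, 14, 15, 16, 18, 19}
(((Z ∩ Y) ∩ (Z ∩ Y^c)) Δ X) ∩ (X ∩ ((Y Δ Z) ∩ Z))^c = {9, 11, 13, 19}
Both equal {9, 11, 13, 19}, so (((Z ∩ Y) ∩ (Z − Y)) Δ X) − (X ∩ ((Y Δ Z) ∩ Z)) = (((Z ∩ Y) ∩ (Z ∩ Y^c)) Δ X) ∩ (X ∩ ((Y Δ Z) ∩ Z))^c.

Yes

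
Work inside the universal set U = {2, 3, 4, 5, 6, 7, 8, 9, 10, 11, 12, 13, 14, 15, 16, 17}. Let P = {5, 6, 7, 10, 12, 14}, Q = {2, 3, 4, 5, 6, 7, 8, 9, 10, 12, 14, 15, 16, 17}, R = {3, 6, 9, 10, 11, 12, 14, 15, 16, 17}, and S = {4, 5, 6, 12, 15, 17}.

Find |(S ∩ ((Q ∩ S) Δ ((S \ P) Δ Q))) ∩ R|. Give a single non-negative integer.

Q ∩ S = {4, 5, 6, 12, 15, 17}
S \ P = {4, 15, 17}
(S \ P) Δ Q = {2, 3, 5, 6, 7, 8, 9, 10, 12, 14, 16}
(Q ∩ S) Δ ((S \ P) Δ Q) = {2, 3, 4, 7, 8, 9, 10, 14, 15, 16, 17}
S ∩ ((Q ∩ S) Δ ((S \ P) Δ Q)) = {4, 15, 17}
(S ∩ ((Q ∩ S) Δ ((S \ P) Δ Q))) ∩ R = {15, 17}
|(S ∩ ((Q ∩ S) Δ ((S \ P) Δ Q))) ∩ R| = 2

2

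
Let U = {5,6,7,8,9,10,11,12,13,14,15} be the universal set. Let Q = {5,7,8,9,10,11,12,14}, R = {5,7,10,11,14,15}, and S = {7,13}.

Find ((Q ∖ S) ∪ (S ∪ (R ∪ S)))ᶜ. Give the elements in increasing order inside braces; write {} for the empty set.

{6}

Q ∖ S = {5,8,9,10,11,12,14}
R ∪ S = {5,7,10,11,13,14,15}
S ∪ (R ∪ S) = {5,7,10,11,13,14,15}
(Q ∖ S) ∪ (S ∪ (R ∪ S)) = {5,7,8,9,10,11,12,13,14,15}
((Q ∖ S) ∪ (S ∪ (R ∪ S)))ᶜ = {6}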